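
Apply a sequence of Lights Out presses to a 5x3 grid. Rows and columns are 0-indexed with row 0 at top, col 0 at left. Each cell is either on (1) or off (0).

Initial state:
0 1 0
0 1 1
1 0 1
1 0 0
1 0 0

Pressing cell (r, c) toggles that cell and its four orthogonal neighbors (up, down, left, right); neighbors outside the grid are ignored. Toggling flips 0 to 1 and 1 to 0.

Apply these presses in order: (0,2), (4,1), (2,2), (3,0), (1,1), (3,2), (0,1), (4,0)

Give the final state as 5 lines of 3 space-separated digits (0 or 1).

Answer: 1 0 0
1 1 0
0 0 1
1 1 0
0 0 0

Derivation:
After press 1 at (0,2):
0 0 1
0 1 0
1 0 1
1 0 0
1 0 0

After press 2 at (4,1):
0 0 1
0 1 0
1 0 1
1 1 0
0 1 1

After press 3 at (2,2):
0 0 1
0 1 1
1 1 0
1 1 1
0 1 1

After press 4 at (3,0):
0 0 1
0 1 1
0 1 0
0 0 1
1 1 1

After press 5 at (1,1):
0 1 1
1 0 0
0 0 0
0 0 1
1 1 1

After press 6 at (3,2):
0 1 1
1 0 0
0 0 1
0 1 0
1 1 0

After press 7 at (0,1):
1 0 0
1 1 0
0 0 1
0 1 0
1 1 0

After press 8 at (4,0):
1 0 0
1 1 0
0 0 1
1 1 0
0 0 0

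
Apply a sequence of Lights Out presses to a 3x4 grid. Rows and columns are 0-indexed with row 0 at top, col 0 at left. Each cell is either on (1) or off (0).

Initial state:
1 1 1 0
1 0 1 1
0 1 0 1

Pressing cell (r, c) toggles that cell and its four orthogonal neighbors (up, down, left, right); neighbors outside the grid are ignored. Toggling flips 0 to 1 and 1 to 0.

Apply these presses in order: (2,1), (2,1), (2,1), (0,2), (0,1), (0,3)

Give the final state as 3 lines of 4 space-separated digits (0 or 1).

After press 1 at (2,1):
1 1 1 0
1 1 1 1
1 0 1 1

After press 2 at (2,1):
1 1 1 0
1 0 1 1
0 1 0 1

After press 3 at (2,1):
1 1 1 0
1 1 1 1
1 0 1 1

After press 4 at (0,2):
1 0 0 1
1 1 0 1
1 0 1 1

After press 5 at (0,1):
0 1 1 1
1 0 0 1
1 0 1 1

After press 6 at (0,3):
0 1 0 0
1 0 0 0
1 0 1 1

Answer: 0 1 0 0
1 0 0 0
1 0 1 1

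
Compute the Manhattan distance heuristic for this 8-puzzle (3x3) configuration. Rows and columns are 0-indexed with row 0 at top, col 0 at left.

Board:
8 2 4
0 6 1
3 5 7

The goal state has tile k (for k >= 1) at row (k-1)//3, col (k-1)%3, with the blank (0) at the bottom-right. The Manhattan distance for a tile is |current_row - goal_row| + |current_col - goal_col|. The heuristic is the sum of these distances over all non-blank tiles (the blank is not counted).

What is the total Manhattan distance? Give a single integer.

Tile 8: (0,0)->(2,1) = 3
Tile 2: (0,1)->(0,1) = 0
Tile 4: (0,2)->(1,0) = 3
Tile 6: (1,1)->(1,2) = 1
Tile 1: (1,2)->(0,0) = 3
Tile 3: (2,0)->(0,2) = 4
Tile 5: (2,1)->(1,1) = 1
Tile 7: (2,2)->(2,0) = 2
Sum: 3 + 0 + 3 + 1 + 3 + 4 + 1 + 2 = 17

Answer: 17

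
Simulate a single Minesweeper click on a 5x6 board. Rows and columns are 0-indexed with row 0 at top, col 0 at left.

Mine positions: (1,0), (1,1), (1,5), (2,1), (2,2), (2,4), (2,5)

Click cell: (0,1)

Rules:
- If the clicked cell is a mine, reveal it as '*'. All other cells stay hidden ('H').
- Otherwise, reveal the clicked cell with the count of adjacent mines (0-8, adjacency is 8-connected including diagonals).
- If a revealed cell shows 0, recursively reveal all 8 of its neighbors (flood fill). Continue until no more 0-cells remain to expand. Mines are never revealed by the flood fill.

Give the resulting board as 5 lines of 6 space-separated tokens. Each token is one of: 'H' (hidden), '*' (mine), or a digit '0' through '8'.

H 2 H H H H
H H H H H H
H H H H H H
H H H H H H
H H H H H H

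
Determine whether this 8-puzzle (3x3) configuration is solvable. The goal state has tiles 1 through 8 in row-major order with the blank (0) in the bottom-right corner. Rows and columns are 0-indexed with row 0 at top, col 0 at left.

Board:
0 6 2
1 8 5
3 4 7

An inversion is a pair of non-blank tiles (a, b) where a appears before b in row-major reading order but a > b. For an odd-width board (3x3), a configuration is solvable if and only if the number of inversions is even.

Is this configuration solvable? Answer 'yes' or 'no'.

Inversions (pairs i<j in row-major order where tile[i] > tile[j] > 0): 12
12 is even, so the puzzle is solvable.

Answer: yes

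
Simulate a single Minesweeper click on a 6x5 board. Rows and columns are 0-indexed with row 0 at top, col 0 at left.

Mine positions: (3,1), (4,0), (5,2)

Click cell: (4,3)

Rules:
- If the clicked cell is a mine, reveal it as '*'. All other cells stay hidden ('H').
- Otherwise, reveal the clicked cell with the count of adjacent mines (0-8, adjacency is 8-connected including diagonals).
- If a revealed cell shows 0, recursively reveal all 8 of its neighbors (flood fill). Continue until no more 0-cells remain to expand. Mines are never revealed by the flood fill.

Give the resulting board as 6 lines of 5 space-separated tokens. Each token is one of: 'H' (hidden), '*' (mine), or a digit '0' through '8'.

H H H H H
H H H H H
H H H H H
H H H H H
H H H 1 H
H H H H H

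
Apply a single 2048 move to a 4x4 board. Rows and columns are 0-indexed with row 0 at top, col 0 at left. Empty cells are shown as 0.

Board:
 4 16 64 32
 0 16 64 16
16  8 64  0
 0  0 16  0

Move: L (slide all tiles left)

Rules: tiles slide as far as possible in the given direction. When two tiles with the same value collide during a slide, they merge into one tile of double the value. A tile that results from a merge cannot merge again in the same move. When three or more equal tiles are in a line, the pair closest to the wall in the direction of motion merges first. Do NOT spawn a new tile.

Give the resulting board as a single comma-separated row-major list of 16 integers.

Answer: 4, 16, 64, 32, 16, 64, 16, 0, 16, 8, 64, 0, 16, 0, 0, 0

Derivation:
Slide left:
row 0: [4, 16, 64, 32] -> [4, 16, 64, 32]
row 1: [0, 16, 64, 16] -> [16, 64, 16, 0]
row 2: [16, 8, 64, 0] -> [16, 8, 64, 0]
row 3: [0, 0, 16, 0] -> [16, 0, 0, 0]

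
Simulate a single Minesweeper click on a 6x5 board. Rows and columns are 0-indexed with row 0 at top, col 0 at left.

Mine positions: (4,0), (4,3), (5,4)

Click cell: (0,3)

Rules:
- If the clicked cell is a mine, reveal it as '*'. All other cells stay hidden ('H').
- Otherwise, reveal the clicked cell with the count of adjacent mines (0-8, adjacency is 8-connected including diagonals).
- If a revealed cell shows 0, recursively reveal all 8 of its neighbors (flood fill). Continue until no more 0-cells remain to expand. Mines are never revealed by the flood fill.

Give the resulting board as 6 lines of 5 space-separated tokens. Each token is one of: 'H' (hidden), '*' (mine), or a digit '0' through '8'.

0 0 0 0 0
0 0 0 0 0
0 0 0 0 0
1 1 1 1 1
H H H H H
H H H H H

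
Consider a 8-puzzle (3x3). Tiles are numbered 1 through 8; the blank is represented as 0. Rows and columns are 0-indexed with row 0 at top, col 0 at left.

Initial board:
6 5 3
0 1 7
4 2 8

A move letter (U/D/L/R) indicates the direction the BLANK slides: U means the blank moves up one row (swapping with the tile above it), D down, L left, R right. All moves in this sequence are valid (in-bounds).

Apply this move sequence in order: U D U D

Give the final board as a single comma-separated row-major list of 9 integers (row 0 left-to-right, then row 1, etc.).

Answer: 6, 5, 3, 0, 1, 7, 4, 2, 8

Derivation:
After move 1 (U):
0 5 3
6 1 7
4 2 8

After move 2 (D):
6 5 3
0 1 7
4 2 8

After move 3 (U):
0 5 3
6 1 7
4 2 8

After move 4 (D):
6 5 3
0 1 7
4 2 8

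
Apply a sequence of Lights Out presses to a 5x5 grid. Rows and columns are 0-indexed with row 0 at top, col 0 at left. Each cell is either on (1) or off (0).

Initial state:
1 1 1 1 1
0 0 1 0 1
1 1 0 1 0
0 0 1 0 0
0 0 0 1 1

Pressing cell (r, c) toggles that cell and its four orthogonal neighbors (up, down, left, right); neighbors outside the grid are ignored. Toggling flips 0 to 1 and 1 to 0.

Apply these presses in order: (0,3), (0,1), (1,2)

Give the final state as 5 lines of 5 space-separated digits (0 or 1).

After press 1 at (0,3):
1 1 0 0 0
0 0 1 1 1
1 1 0 1 0
0 0 1 0 0
0 0 0 1 1

After press 2 at (0,1):
0 0 1 0 0
0 1 1 1 1
1 1 0 1 0
0 0 1 0 0
0 0 0 1 1

After press 3 at (1,2):
0 0 0 0 0
0 0 0 0 1
1 1 1 1 0
0 0 1 0 0
0 0 0 1 1

Answer: 0 0 0 0 0
0 0 0 0 1
1 1 1 1 0
0 0 1 0 0
0 0 0 1 1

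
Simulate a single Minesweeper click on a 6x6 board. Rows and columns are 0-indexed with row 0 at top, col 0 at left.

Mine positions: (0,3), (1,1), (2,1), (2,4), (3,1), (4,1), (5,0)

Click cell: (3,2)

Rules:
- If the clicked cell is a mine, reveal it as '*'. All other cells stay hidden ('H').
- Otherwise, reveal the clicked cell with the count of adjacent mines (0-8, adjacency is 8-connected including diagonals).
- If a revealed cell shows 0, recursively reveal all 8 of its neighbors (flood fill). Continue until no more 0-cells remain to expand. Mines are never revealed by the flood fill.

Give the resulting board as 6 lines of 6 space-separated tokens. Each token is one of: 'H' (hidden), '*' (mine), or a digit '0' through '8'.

H H H H H H
H H H H H H
H H H H H H
H H 3 H H H
H H H H H H
H H H H H H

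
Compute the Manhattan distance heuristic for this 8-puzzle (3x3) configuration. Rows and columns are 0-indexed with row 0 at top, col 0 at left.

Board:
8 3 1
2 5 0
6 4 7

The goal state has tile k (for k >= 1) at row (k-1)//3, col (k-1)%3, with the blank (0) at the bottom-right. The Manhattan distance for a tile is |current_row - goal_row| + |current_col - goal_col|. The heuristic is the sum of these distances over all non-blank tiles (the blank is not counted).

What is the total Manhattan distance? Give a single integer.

Tile 8: (0,0)->(2,1) = 3
Tile 3: (0,1)->(0,2) = 1
Tile 1: (0,2)->(0,0) = 2
Tile 2: (1,0)->(0,1) = 2
Tile 5: (1,1)->(1,1) = 0
Tile 6: (2,0)->(1,2) = 3
Tile 4: (2,1)->(1,0) = 2
Tile 7: (2,2)->(2,0) = 2
Sum: 3 + 1 + 2 + 2 + 0 + 3 + 2 + 2 = 15

Answer: 15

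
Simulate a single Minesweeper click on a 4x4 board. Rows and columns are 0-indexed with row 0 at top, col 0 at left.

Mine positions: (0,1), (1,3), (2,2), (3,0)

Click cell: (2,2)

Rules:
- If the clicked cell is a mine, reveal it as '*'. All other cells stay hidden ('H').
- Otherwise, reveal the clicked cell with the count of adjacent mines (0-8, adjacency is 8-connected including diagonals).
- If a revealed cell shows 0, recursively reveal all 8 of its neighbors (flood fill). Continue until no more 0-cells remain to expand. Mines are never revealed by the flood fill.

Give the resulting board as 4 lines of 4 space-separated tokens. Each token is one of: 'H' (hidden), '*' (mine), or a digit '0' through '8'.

H H H H
H H H H
H H * H
H H H H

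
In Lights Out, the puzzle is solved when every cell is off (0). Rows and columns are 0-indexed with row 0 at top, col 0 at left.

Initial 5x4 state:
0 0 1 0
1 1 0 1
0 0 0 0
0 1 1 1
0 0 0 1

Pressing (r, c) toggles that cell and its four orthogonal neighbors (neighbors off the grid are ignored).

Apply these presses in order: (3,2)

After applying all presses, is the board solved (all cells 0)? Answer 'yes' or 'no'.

Answer: no

Derivation:
After press 1 at (3,2):
0 0 1 0
1 1 0 1
0 0 1 0
0 0 0 0
0 0 1 1

Lights still on: 7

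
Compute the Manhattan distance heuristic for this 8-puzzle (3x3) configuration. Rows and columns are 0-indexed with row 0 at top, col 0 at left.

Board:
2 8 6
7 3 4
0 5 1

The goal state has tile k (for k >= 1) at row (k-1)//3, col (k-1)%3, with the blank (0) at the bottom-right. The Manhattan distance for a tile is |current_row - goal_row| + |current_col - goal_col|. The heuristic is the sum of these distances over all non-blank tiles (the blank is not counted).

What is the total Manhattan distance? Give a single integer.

Tile 2: at (0,0), goal (0,1), distance |0-0|+|0-1| = 1
Tile 8: at (0,1), goal (2,1), distance |0-2|+|1-1| = 2
Tile 6: at (0,2), goal (1,2), distance |0-1|+|2-2| = 1
Tile 7: at (1,0), goal (2,0), distance |1-2|+|0-0| = 1
Tile 3: at (1,1), goal (0,2), distance |1-0|+|1-2| = 2
Tile 4: at (1,2), goal (1,0), distance |1-1|+|2-0| = 2
Tile 5: at (2,1), goal (1,1), distance |2-1|+|1-1| = 1
Tile 1: at (2,2), goal (0,0), distance |2-0|+|2-0| = 4
Sum: 1 + 2 + 1 + 1 + 2 + 2 + 1 + 4 = 14

Answer: 14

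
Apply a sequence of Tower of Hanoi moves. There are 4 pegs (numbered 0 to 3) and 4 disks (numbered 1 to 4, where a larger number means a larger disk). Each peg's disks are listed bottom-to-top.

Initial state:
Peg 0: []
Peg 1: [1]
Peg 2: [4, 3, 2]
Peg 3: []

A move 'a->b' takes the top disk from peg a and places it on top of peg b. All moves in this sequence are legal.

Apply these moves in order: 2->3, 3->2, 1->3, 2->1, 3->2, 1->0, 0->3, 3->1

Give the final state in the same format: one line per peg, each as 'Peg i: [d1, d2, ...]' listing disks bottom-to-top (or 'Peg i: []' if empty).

Answer: Peg 0: []
Peg 1: [2]
Peg 2: [4, 3, 1]
Peg 3: []

Derivation:
After move 1 (2->3):
Peg 0: []
Peg 1: [1]
Peg 2: [4, 3]
Peg 3: [2]

After move 2 (3->2):
Peg 0: []
Peg 1: [1]
Peg 2: [4, 3, 2]
Peg 3: []

After move 3 (1->3):
Peg 0: []
Peg 1: []
Peg 2: [4, 3, 2]
Peg 3: [1]

After move 4 (2->1):
Peg 0: []
Peg 1: [2]
Peg 2: [4, 3]
Peg 3: [1]

After move 5 (3->2):
Peg 0: []
Peg 1: [2]
Peg 2: [4, 3, 1]
Peg 3: []

After move 6 (1->0):
Peg 0: [2]
Peg 1: []
Peg 2: [4, 3, 1]
Peg 3: []

After move 7 (0->3):
Peg 0: []
Peg 1: []
Peg 2: [4, 3, 1]
Peg 3: [2]

After move 8 (3->1):
Peg 0: []
Peg 1: [2]
Peg 2: [4, 3, 1]
Peg 3: []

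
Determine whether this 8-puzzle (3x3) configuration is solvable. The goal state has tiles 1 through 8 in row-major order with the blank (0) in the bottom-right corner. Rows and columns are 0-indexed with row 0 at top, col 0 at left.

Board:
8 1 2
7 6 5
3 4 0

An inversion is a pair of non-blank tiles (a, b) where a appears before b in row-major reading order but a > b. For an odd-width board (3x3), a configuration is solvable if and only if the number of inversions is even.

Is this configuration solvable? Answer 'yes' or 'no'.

Answer: yes

Derivation:
Inversions (pairs i<j in row-major order where tile[i] > tile[j] > 0): 16
16 is even, so the puzzle is solvable.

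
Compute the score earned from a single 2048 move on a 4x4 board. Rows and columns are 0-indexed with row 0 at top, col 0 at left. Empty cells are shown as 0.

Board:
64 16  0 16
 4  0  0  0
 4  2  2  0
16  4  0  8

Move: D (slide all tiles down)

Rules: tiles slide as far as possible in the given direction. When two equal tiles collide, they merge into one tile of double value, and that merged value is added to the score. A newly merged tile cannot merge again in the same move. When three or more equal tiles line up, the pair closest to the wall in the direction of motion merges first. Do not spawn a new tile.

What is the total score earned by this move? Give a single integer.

Slide down:
col 0: [64, 4, 4, 16] -> [0, 64, 8, 16]  score +8 (running 8)
col 1: [16, 0, 2, 4] -> [0, 16, 2, 4]  score +0 (running 8)
col 2: [0, 0, 2, 0] -> [0, 0, 0, 2]  score +0 (running 8)
col 3: [16, 0, 0, 8] -> [0, 0, 16, 8]  score +0 (running 8)
Board after move:
 0  0  0  0
64 16  0  0
 8  2  0 16
16  4  2  8

Answer: 8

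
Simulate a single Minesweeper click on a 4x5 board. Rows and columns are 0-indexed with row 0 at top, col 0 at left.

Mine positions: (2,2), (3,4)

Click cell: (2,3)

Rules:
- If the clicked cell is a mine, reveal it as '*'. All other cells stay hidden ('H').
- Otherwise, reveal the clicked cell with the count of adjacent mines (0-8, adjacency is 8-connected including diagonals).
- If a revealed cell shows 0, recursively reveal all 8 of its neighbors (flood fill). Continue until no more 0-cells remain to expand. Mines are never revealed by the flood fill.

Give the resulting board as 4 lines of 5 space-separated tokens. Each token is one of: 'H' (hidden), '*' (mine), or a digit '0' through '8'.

H H H H H
H H H H H
H H H 2 H
H H H H H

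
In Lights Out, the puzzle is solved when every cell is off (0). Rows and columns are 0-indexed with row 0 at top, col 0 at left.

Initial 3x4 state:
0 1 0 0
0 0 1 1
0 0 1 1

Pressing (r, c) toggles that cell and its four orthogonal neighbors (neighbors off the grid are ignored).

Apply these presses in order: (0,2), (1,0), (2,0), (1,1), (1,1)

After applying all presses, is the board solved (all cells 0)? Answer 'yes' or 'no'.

After press 1 at (0,2):
0 0 1 1
0 0 0 1
0 0 1 1

After press 2 at (1,0):
1 0 1 1
1 1 0 1
1 0 1 1

After press 3 at (2,0):
1 0 1 1
0 1 0 1
0 1 1 1

After press 4 at (1,1):
1 1 1 1
1 0 1 1
0 0 1 1

After press 5 at (1,1):
1 0 1 1
0 1 0 1
0 1 1 1

Lights still on: 8

Answer: no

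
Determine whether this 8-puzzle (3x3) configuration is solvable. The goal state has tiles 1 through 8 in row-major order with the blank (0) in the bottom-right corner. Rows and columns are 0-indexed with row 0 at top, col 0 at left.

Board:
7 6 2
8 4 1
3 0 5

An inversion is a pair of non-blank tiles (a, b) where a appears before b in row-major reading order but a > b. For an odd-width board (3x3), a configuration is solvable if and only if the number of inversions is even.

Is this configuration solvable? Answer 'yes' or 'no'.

Answer: yes

Derivation:
Inversions (pairs i<j in row-major order where tile[i] > tile[j] > 0): 18
18 is even, so the puzzle is solvable.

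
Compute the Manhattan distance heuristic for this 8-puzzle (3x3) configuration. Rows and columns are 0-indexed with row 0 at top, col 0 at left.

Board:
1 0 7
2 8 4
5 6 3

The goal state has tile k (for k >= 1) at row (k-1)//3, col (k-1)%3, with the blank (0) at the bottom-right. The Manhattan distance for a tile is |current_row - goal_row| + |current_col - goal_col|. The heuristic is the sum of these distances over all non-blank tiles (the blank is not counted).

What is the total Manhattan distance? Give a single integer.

Tile 1: at (0,0), goal (0,0), distance |0-0|+|0-0| = 0
Tile 7: at (0,2), goal (2,0), distance |0-2|+|2-0| = 4
Tile 2: at (1,0), goal (0,1), distance |1-0|+|0-1| = 2
Tile 8: at (1,1), goal (2,1), distance |1-2|+|1-1| = 1
Tile 4: at (1,2), goal (1,0), distance |1-1|+|2-0| = 2
Tile 5: at (2,0), goal (1,1), distance |2-1|+|0-1| = 2
Tile 6: at (2,1), goal (1,2), distance |2-1|+|1-2| = 2
Tile 3: at (2,2), goal (0,2), distance |2-0|+|2-2| = 2
Sum: 0 + 4 + 2 + 1 + 2 + 2 + 2 + 2 = 15

Answer: 15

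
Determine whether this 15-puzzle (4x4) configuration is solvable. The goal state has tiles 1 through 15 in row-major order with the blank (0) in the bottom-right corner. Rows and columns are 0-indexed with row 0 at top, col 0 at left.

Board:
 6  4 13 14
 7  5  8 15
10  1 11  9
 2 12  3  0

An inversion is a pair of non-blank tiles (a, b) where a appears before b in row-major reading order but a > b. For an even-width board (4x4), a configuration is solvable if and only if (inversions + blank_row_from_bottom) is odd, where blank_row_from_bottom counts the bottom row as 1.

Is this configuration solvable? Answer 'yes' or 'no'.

Inversions: 55
Blank is in row 3 (0-indexed from top), which is row 1 counting from the bottom (bottom = 1).
55 + 1 = 56, which is even, so the puzzle is not solvable.

Answer: no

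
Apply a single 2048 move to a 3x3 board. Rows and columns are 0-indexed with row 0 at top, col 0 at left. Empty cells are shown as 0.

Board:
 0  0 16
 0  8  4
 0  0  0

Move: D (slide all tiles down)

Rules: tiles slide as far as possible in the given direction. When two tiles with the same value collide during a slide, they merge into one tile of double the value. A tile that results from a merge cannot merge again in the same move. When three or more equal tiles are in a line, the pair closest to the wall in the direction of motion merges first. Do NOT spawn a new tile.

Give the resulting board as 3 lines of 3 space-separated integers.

Answer:  0  0  0
 0  0 16
 0  8  4

Derivation:
Slide down:
col 0: [0, 0, 0] -> [0, 0, 0]
col 1: [0, 8, 0] -> [0, 0, 8]
col 2: [16, 4, 0] -> [0, 16, 4]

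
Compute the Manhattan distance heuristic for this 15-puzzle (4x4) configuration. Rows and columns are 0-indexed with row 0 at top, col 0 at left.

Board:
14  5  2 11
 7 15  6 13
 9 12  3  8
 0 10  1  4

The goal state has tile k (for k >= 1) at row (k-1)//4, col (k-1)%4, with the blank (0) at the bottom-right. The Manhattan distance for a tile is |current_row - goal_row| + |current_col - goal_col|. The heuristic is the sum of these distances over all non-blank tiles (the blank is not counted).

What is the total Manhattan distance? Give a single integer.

Answer: 35

Derivation:
Tile 14: at (0,0), goal (3,1), distance |0-3|+|0-1| = 4
Tile 5: at (0,1), goal (1,0), distance |0-1|+|1-0| = 2
Tile 2: at (0,2), goal (0,1), distance |0-0|+|2-1| = 1
Tile 11: at (0,3), goal (2,2), distance |0-2|+|3-2| = 3
Tile 7: at (1,0), goal (1,2), distance |1-1|+|0-2| = 2
Tile 15: at (1,1), goal (3,2), distance |1-3|+|1-2| = 3
Tile 6: at (1,2), goal (1,1), distance |1-1|+|2-1| = 1
Tile 13: at (1,3), goal (3,0), distance |1-3|+|3-0| = 5
Tile 9: at (2,0), goal (2,0), distance |2-2|+|0-0| = 0
Tile 12: at (2,1), goal (2,3), distance |2-2|+|1-3| = 2
Tile 3: at (2,2), goal (0,2), distance |2-0|+|2-2| = 2
Tile 8: at (2,3), goal (1,3), distance |2-1|+|3-3| = 1
Tile 10: at (3,1), goal (2,1), distance |3-2|+|1-1| = 1
Tile 1: at (3,2), goal (0,0), distance |3-0|+|2-0| = 5
Tile 4: at (3,3), goal (0,3), distance |3-0|+|3-3| = 3
Sum: 4 + 2 + 1 + 3 + 2 + 3 + 1 + 5 + 0 + 2 + 2 + 1 + 1 + 5 + 3 = 35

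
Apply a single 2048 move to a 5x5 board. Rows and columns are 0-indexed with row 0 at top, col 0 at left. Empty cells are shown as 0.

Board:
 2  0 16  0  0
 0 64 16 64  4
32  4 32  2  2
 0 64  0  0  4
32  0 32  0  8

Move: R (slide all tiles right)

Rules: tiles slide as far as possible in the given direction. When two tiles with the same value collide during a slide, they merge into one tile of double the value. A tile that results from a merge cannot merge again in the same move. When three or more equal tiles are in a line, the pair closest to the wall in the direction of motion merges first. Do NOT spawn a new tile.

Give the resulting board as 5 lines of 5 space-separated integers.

Slide right:
row 0: [2, 0, 16, 0, 0] -> [0, 0, 0, 2, 16]
row 1: [0, 64, 16, 64, 4] -> [0, 64, 16, 64, 4]
row 2: [32, 4, 32, 2, 2] -> [0, 32, 4, 32, 4]
row 3: [0, 64, 0, 0, 4] -> [0, 0, 0, 64, 4]
row 4: [32, 0, 32, 0, 8] -> [0, 0, 0, 64, 8]

Answer:  0  0  0  2 16
 0 64 16 64  4
 0 32  4 32  4
 0  0  0 64  4
 0  0  0 64  8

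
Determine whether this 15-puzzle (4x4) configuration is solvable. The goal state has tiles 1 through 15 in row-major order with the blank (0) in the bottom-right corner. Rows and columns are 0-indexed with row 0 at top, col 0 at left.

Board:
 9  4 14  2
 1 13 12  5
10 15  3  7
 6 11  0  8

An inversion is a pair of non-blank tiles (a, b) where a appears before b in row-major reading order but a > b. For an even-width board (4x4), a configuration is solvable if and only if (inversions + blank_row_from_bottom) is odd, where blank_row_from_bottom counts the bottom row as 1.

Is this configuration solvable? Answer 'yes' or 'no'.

Answer: yes

Derivation:
Inversions: 50
Blank is in row 3 (0-indexed from top), which is row 1 counting from the bottom (bottom = 1).
50 + 1 = 51, which is odd, so the puzzle is solvable.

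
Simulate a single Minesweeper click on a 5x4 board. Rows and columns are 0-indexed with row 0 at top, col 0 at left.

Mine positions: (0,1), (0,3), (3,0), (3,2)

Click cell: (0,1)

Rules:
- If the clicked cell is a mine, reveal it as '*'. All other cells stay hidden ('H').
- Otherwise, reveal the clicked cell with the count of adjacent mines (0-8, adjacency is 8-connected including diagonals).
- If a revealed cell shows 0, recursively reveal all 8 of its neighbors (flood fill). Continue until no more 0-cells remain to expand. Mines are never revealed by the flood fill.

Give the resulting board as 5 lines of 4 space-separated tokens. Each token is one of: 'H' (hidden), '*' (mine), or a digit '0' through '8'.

H * H H
H H H H
H H H H
H H H H
H H H H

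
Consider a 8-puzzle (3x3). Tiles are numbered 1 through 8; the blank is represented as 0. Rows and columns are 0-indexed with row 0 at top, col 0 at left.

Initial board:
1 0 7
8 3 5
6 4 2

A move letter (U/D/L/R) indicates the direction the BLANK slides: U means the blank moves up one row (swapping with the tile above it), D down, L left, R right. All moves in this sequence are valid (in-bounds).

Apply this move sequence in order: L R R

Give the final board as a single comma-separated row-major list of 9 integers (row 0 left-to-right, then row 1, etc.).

After move 1 (L):
0 1 7
8 3 5
6 4 2

After move 2 (R):
1 0 7
8 3 5
6 4 2

After move 3 (R):
1 7 0
8 3 5
6 4 2

Answer: 1, 7, 0, 8, 3, 5, 6, 4, 2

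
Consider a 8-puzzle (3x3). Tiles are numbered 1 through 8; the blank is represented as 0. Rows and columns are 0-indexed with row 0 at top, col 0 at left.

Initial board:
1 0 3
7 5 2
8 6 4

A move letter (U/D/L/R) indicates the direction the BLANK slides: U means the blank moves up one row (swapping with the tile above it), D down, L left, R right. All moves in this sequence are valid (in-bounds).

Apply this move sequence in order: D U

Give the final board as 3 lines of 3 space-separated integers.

Answer: 1 0 3
7 5 2
8 6 4

Derivation:
After move 1 (D):
1 5 3
7 0 2
8 6 4

After move 2 (U):
1 0 3
7 5 2
8 6 4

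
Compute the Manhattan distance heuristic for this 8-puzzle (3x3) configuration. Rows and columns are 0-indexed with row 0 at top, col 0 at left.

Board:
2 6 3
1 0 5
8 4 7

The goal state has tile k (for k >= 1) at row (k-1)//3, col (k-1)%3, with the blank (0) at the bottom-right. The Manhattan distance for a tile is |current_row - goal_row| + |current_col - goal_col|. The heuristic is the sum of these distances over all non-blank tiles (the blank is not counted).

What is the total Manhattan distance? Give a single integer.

Tile 2: (0,0)->(0,1) = 1
Tile 6: (0,1)->(1,2) = 2
Tile 3: (0,2)->(0,2) = 0
Tile 1: (1,0)->(0,0) = 1
Tile 5: (1,2)->(1,1) = 1
Tile 8: (2,0)->(2,1) = 1
Tile 4: (2,1)->(1,0) = 2
Tile 7: (2,2)->(2,0) = 2
Sum: 1 + 2 + 0 + 1 + 1 + 1 + 2 + 2 = 10

Answer: 10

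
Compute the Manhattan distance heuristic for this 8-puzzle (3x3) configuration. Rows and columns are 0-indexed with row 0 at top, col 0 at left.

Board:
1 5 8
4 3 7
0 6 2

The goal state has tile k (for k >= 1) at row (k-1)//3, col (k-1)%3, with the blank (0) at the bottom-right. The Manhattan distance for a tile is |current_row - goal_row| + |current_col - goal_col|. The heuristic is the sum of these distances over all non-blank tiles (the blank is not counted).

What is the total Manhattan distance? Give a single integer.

Answer: 14

Derivation:
Tile 1: at (0,0), goal (0,0), distance |0-0|+|0-0| = 0
Tile 5: at (0,1), goal (1,1), distance |0-1|+|1-1| = 1
Tile 8: at (0,2), goal (2,1), distance |0-2|+|2-1| = 3
Tile 4: at (1,0), goal (1,0), distance |1-1|+|0-0| = 0
Tile 3: at (1,1), goal (0,2), distance |1-0|+|1-2| = 2
Tile 7: at (1,2), goal (2,0), distance |1-2|+|2-0| = 3
Tile 6: at (2,1), goal (1,2), distance |2-1|+|1-2| = 2
Tile 2: at (2,2), goal (0,1), distance |2-0|+|2-1| = 3
Sum: 0 + 1 + 3 + 0 + 2 + 3 + 2 + 3 = 14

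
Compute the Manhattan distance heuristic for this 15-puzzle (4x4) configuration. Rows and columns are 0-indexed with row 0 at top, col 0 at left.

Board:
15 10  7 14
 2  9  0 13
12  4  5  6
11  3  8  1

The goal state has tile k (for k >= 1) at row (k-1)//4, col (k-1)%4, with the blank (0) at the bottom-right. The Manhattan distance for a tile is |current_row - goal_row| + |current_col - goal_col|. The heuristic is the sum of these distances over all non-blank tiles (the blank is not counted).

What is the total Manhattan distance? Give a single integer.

Tile 15: (0,0)->(3,2) = 5
Tile 10: (0,1)->(2,1) = 2
Tile 7: (0,2)->(1,2) = 1
Tile 14: (0,3)->(3,1) = 5
Tile 2: (1,0)->(0,1) = 2
Tile 9: (1,1)->(2,0) = 2
Tile 13: (1,3)->(3,0) = 5
Tile 12: (2,0)->(2,3) = 3
Tile 4: (2,1)->(0,3) = 4
Tile 5: (2,2)->(1,0) = 3
Tile 6: (2,3)->(1,1) = 3
Tile 11: (3,0)->(2,2) = 3
Tile 3: (3,1)->(0,2) = 4
Tile 8: (3,2)->(1,3) = 3
Tile 1: (3,3)->(0,0) = 6
Sum: 5 + 2 + 1 + 5 + 2 + 2 + 5 + 3 + 4 + 3 + 3 + 3 + 4 + 3 + 6 = 51

Answer: 51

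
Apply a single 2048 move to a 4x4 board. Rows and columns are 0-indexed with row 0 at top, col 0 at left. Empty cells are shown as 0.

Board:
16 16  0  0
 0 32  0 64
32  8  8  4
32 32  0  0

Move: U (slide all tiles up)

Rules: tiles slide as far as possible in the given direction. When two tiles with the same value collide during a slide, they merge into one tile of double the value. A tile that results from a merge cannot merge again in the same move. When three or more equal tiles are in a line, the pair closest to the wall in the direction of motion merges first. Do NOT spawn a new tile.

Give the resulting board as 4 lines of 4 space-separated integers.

Answer: 16 16  8 64
64 32  0  4
 0  8  0  0
 0 32  0  0

Derivation:
Slide up:
col 0: [16, 0, 32, 32] -> [16, 64, 0, 0]
col 1: [16, 32, 8, 32] -> [16, 32, 8, 32]
col 2: [0, 0, 8, 0] -> [8, 0, 0, 0]
col 3: [0, 64, 4, 0] -> [64, 4, 0, 0]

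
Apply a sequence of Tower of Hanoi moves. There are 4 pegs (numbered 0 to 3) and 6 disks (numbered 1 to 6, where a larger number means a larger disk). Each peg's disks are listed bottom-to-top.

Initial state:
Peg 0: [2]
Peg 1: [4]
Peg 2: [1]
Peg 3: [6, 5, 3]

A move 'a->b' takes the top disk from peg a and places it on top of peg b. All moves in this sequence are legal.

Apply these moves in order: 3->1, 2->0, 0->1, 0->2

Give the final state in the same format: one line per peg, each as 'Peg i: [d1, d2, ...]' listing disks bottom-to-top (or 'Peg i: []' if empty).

After move 1 (3->1):
Peg 0: [2]
Peg 1: [4, 3]
Peg 2: [1]
Peg 3: [6, 5]

After move 2 (2->0):
Peg 0: [2, 1]
Peg 1: [4, 3]
Peg 2: []
Peg 3: [6, 5]

After move 3 (0->1):
Peg 0: [2]
Peg 1: [4, 3, 1]
Peg 2: []
Peg 3: [6, 5]

After move 4 (0->2):
Peg 0: []
Peg 1: [4, 3, 1]
Peg 2: [2]
Peg 3: [6, 5]

Answer: Peg 0: []
Peg 1: [4, 3, 1]
Peg 2: [2]
Peg 3: [6, 5]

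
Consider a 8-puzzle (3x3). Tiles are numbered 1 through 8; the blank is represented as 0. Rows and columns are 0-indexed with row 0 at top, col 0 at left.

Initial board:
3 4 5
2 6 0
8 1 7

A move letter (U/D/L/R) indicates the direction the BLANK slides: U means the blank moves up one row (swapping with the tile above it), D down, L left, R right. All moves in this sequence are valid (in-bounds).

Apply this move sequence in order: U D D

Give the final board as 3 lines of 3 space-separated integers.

After move 1 (U):
3 4 0
2 6 5
8 1 7

After move 2 (D):
3 4 5
2 6 0
8 1 7

After move 3 (D):
3 4 5
2 6 7
8 1 0

Answer: 3 4 5
2 6 7
8 1 0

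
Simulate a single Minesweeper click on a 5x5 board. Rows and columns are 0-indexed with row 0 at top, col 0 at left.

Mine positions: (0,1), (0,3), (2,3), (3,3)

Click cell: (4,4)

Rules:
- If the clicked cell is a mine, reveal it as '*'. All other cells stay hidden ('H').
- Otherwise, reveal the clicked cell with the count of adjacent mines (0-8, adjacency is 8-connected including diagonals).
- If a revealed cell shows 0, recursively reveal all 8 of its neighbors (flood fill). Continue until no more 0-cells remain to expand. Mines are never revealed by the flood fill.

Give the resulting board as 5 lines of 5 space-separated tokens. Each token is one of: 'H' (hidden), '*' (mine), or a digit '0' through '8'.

H H H H H
H H H H H
H H H H H
H H H H H
H H H H 1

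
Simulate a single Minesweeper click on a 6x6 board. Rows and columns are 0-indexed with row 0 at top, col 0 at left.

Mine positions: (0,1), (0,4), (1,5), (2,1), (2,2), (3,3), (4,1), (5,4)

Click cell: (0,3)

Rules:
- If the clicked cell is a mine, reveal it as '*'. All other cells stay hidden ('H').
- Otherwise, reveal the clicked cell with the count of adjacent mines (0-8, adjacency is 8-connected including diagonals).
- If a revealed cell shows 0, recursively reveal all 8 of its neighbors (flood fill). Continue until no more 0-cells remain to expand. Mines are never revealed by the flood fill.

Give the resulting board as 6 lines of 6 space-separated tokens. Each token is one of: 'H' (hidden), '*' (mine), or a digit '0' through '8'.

H H H 1 H H
H H H H H H
H H H H H H
H H H H H H
H H H H H H
H H H H H H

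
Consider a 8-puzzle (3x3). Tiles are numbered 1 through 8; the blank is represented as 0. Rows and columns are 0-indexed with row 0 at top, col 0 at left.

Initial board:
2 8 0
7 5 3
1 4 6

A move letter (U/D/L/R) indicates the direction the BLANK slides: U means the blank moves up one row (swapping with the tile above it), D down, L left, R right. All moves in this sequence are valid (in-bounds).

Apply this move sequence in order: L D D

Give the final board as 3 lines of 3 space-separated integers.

Answer: 2 5 8
7 4 3
1 0 6

Derivation:
After move 1 (L):
2 0 8
7 5 3
1 4 6

After move 2 (D):
2 5 8
7 0 3
1 4 6

After move 3 (D):
2 5 8
7 4 3
1 0 6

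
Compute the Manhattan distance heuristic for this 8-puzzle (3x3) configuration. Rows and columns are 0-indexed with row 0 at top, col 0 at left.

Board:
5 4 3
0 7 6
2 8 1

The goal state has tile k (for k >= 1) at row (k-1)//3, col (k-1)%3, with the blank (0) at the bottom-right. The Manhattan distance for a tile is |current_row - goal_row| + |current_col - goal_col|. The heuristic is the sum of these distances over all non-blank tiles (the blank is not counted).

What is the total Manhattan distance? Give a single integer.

Tile 5: (0,0)->(1,1) = 2
Tile 4: (0,1)->(1,0) = 2
Tile 3: (0,2)->(0,2) = 0
Tile 7: (1,1)->(2,0) = 2
Tile 6: (1,2)->(1,2) = 0
Tile 2: (2,0)->(0,1) = 3
Tile 8: (2,1)->(2,1) = 0
Tile 1: (2,2)->(0,0) = 4
Sum: 2 + 2 + 0 + 2 + 0 + 3 + 0 + 4 = 13

Answer: 13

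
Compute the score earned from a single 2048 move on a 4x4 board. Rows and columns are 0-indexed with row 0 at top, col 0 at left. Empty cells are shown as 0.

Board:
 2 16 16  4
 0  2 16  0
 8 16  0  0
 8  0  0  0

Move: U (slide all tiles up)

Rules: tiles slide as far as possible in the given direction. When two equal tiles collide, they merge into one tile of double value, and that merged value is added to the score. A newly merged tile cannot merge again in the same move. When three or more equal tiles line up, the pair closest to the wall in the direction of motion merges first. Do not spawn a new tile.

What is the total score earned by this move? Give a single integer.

Slide up:
col 0: [2, 0, 8, 8] -> [2, 16, 0, 0]  score +16 (running 16)
col 1: [16, 2, 16, 0] -> [16, 2, 16, 0]  score +0 (running 16)
col 2: [16, 16, 0, 0] -> [32, 0, 0, 0]  score +32 (running 48)
col 3: [4, 0, 0, 0] -> [4, 0, 0, 0]  score +0 (running 48)
Board after move:
 2 16 32  4
16  2  0  0
 0 16  0  0
 0  0  0  0

Answer: 48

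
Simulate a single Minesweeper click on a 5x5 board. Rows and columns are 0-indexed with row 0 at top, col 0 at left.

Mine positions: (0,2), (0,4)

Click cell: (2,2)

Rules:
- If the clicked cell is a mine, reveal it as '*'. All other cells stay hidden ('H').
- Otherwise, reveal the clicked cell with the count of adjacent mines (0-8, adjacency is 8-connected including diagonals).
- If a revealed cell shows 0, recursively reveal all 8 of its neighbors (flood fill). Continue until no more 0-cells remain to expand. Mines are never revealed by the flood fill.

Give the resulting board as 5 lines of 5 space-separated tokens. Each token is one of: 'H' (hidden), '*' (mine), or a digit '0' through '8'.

0 1 H H H
0 1 1 2 1
0 0 0 0 0
0 0 0 0 0
0 0 0 0 0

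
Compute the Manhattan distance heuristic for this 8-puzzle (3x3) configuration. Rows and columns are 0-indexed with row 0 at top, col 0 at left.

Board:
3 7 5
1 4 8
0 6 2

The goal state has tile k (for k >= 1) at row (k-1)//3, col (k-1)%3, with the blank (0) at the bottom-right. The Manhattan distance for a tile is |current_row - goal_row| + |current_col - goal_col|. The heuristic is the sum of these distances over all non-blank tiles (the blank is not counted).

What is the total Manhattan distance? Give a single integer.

Answer: 16

Derivation:
Tile 3: (0,0)->(0,2) = 2
Tile 7: (0,1)->(2,0) = 3
Tile 5: (0,2)->(1,1) = 2
Tile 1: (1,0)->(0,0) = 1
Tile 4: (1,1)->(1,0) = 1
Tile 8: (1,2)->(2,1) = 2
Tile 6: (2,1)->(1,2) = 2
Tile 2: (2,2)->(0,1) = 3
Sum: 2 + 3 + 2 + 1 + 1 + 2 + 2 + 3 = 16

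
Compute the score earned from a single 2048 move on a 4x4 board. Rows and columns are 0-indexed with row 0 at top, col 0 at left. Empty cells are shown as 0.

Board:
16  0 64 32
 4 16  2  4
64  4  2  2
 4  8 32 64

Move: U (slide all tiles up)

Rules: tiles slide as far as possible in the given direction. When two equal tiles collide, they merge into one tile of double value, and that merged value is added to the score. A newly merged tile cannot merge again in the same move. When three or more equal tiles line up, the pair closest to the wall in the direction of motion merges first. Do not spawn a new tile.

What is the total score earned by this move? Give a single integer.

Answer: 4

Derivation:
Slide up:
col 0: [16, 4, 64, 4] -> [16, 4, 64, 4]  score +0 (running 0)
col 1: [0, 16, 4, 8] -> [16, 4, 8, 0]  score +0 (running 0)
col 2: [64, 2, 2, 32] -> [64, 4, 32, 0]  score +4 (running 4)
col 3: [32, 4, 2, 64] -> [32, 4, 2, 64]  score +0 (running 4)
Board after move:
16 16 64 32
 4  4  4  4
64  8 32  2
 4  0  0 64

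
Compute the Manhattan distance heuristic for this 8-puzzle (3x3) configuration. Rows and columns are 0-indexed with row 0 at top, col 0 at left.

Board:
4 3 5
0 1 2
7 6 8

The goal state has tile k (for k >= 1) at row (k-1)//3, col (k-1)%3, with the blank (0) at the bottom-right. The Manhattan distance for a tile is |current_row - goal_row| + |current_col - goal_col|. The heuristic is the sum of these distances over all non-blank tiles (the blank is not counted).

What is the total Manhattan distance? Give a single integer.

Answer: 11

Derivation:
Tile 4: (0,0)->(1,0) = 1
Tile 3: (0,1)->(0,2) = 1
Tile 5: (0,2)->(1,1) = 2
Tile 1: (1,1)->(0,0) = 2
Tile 2: (1,2)->(0,1) = 2
Tile 7: (2,0)->(2,0) = 0
Tile 6: (2,1)->(1,2) = 2
Tile 8: (2,2)->(2,1) = 1
Sum: 1 + 1 + 2 + 2 + 2 + 0 + 2 + 1 = 11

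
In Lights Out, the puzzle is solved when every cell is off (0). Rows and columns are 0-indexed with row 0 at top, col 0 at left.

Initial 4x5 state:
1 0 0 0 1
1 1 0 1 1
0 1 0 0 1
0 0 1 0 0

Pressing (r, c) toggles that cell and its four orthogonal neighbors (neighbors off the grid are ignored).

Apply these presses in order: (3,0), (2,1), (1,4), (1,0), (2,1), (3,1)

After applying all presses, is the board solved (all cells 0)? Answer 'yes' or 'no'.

After press 1 at (3,0):
1 0 0 0 1
1 1 0 1 1
1 1 0 0 1
1 1 1 0 0

After press 2 at (2,1):
1 0 0 0 1
1 0 0 1 1
0 0 1 0 1
1 0 1 0 0

After press 3 at (1,4):
1 0 0 0 0
1 0 0 0 0
0 0 1 0 0
1 0 1 0 0

After press 4 at (1,0):
0 0 0 0 0
0 1 0 0 0
1 0 1 0 0
1 0 1 0 0

After press 5 at (2,1):
0 0 0 0 0
0 0 0 0 0
0 1 0 0 0
1 1 1 0 0

After press 6 at (3,1):
0 0 0 0 0
0 0 0 0 0
0 0 0 0 0
0 0 0 0 0

Lights still on: 0

Answer: yes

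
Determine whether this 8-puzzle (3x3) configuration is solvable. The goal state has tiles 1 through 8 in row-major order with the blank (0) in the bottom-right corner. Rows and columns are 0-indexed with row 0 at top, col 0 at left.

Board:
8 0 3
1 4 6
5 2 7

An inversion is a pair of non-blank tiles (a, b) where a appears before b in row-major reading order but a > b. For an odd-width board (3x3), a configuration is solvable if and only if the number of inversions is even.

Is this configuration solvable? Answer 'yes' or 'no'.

Inversions (pairs i<j in row-major order where tile[i] > tile[j] > 0): 13
13 is odd, so the puzzle is not solvable.

Answer: no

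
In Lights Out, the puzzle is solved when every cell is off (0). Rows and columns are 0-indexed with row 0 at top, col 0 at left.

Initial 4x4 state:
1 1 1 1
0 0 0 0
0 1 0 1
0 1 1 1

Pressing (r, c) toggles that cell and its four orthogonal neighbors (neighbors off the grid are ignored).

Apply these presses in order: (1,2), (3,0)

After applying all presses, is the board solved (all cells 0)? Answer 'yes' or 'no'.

After press 1 at (1,2):
1 1 0 1
0 1 1 1
0 1 1 1
0 1 1 1

After press 2 at (3,0):
1 1 0 1
0 1 1 1
1 1 1 1
1 0 1 1

Lights still on: 13

Answer: no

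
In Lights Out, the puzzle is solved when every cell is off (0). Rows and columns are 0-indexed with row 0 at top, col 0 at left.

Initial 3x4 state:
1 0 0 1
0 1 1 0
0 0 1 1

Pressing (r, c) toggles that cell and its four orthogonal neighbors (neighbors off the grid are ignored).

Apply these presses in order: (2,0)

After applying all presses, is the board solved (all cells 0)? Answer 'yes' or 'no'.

After press 1 at (2,0):
1 0 0 1
1 1 1 0
1 1 1 1

Lights still on: 9

Answer: no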